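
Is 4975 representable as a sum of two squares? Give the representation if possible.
Not possible

Factorization: 4975 = 5^2 × 199
By Fermat: n is sum of two squares iff every prime p ≡ 3 (mod 4) appears to even power.
Prime(s) ≡ 3 (mod 4) with odd exponent: [(199, 1)]
Therefore 4975 cannot be expressed as a² + b².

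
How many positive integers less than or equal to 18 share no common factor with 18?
6

18 = 2 × 3^2
φ(n) = n × ∏(1 - 1/p) for each prime p dividing n
φ(18) = 18 × (1 - 1/2) × (1 - 1/3) = 6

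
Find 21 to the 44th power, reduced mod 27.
0

Repeated squaring. Binary of 44 = 101100.
21^1 ≡ 21 (mod 27); 21^2 ≡ 9 (mod 27); 21^4 ≡ 0 (mod 27); 21^8 ≡ 0 (mod 27); 21^16 ≡ 0 (mod 27); 21^32 ≡ 0 (mod 27)
21^44 = 21^4 × 21^8 × 21^32 ≡ 0 (mod 27)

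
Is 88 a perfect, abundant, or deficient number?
abundant

Proper divisors of 88: sum = 1 + 2 + 4 + 8 + 11 + 22 + 44 = 92
Since 92 > 88, 88 is abundant.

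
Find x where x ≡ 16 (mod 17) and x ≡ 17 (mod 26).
407

Using Chinese Remainder Theorem:
M = 17 × 26 = 442
M1 = 26, M2 = 17
y1 = 26^(-1) mod 17 = 2
y2 = 17^(-1) mod 26 = 23
x = (16×26×2 + 17×17×23) mod 442 = 407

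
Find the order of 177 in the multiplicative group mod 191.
19

191 is prime, so ord(177) divides φ(191) = 190.
Divisors of 190: 1, 2, 5, 10, 19, 38, 95, 190.
Repeated squaring: 177^1 ≡ 177, 177^2 ≡ 5, 177^4 ≡ 25, 177^8 ≡ 52, 177^16 ≡ 30, 177^32 ≡ 136, 177^64 ≡ 160, 177^128 ≡ 6 (mod 191).
Test 177^d mod 191 for each divisor d in increasing order:
177^1 ≡ 177
177^2 ≡ 5
177^5 = 177^4·177^1 ≡ 32
177^10 = 177^8·177^2 ≡ 69
177^19 = 177^16·177^2·177^1 ≡ 1  ← first divisor giving 1
The order is 19.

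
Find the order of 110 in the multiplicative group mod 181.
60

181 is prime, so ord(110) divides φ(181) = 180.
Divisors of 180: 1, 2, 3, 4, 5, 6, 9, 10, 12, 15, 18, 20, 30, 36, 45, 60, 90, 180.
Repeated squaring: 110^1 ≡ 110, 110^2 ≡ 154, 110^4 ≡ 5, 110^8 ≡ 25, 110^16 ≡ 82, 110^32 ≡ 27, 110^64 ≡ 5, 110^128 ≡ 25 (mod 181).
Test 110^d mod 181 for each divisor d in increasing order:
110^1 ≡ 110
110^2 ≡ 154
110^3 = 110^2·110^1 ≡ 107
110^4 ≡ 5
110^5 = 110^4·110^1 ≡ 7
110^6 = 110^4·110^2 ≡ 46
110^9 = 110^8·110^1 ≡ 35
110^10 = 110^8·110^2 ≡ 49
110^12 = 110^8·110^4 ≡ 125
110^15 = 110^8·110^4·110^2·110^1 ≡ 162
110^18 = 110^16·110^2 ≡ 139
110^20 = 110^16·110^4 ≡ 48
110^30 = 110^16·110^8·110^4·110^2 ≡ 180
110^36 = 110^32·110^4 ≡ 135
110^45 = 110^32·110^8·110^4·110^1 ≡ 19
110^60 = 110^32·110^16·110^8·110^4 ≡ 1  ← first divisor giving 1
The order is 60.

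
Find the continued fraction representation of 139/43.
[3; 4, 3, 3]

Euclidean algorithm steps:
139 = 3 × 43 + 10
43 = 4 × 10 + 3
10 = 3 × 3 + 1
3 = 3 × 1 + 0
Continued fraction: [3; 4, 3, 3]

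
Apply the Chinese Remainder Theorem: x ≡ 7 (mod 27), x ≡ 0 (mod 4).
88

Using Chinese Remainder Theorem:
M = 27 × 4 = 108
M1 = 4, M2 = 27
y1 = 4^(-1) mod 27 = 7
y2 = 27^(-1) mod 4 = 3
x = (7×4×7 + 0×27×3) mod 108 = 88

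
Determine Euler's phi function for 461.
460

461 = 461
φ(n) = n × ∏(1 - 1/p) for each prime p dividing n
φ(461) = 461 × (1 - 1/461) = 460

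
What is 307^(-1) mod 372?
103

gcd(307, 372) = 1, so the inverse exists.
Extended Euclidean algorithm on (372, 307):
372 = 1 × 307 + 65  ⟹  65 = (1)·372 + (-1)·307
307 = 4 × 65 + 47  ⟹  47 = (-4)·372 + (5)·307
65 = 1 × 47 + 18  ⟹  18 = (5)·372 + (-6)·307
47 = 2 × 18 + 11  ⟹  11 = (-14)·372 + (17)·307
18 = 1 × 11 + 7  ⟹  7 = (19)·372 + (-23)·307
11 = 1 × 7 + 4  ⟹  4 = (-33)·372 + (40)·307
7 = 1 × 4 + 3  ⟹  3 = (52)·372 + (-63)·307
4 = 1 × 3 + 1  ⟹  1 = (-85)·372 + (103)·307
So (103)·307 ≡ 1 (mod 372), i.e. 307^(-1) ≡ 103 (mod 372).
Check: 307 × 103 = 31621 ≡ 1 (mod 372)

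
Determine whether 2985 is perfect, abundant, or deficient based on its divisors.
deficient

Proper divisors of 2985: sum = 1 + 3 + 5 + 15 + 199 + 597 + 995 = 1815
Since 1815 < 2985, 2985 is deficient.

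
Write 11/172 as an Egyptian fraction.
1/16 + 1/688

Greedy algorithm:
11/172: ceiling(172/11) = 16, use 1/16
1/688: ceiling(688/1) = 688, use 1/688
Result: 11/172 = 1/16 + 1/688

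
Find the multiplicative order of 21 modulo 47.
23

47 is prime, so ord(21) divides φ(47) = 46.
Divisors of 46: 1, 2, 23, 46.
Repeated squaring: 21^1 ≡ 21, 21^2 ≡ 18, 21^4 ≡ 42, 21^8 ≡ 25, 21^16 ≡ 14, 21^32 ≡ 8 (mod 47).
Test 21^d mod 47 for each divisor d in increasing order:
21^1 ≡ 21
21^2 ≡ 18
21^23 = 21^16·21^4·21^2·21^1 ≡ 1  ← first divisor giving 1
The order is 23.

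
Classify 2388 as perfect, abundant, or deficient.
abundant

Proper divisors of 2388: sum = 1 + 2 + 3 + 4 + 6 + 12 + 199 + 398 + 597 + 796 + 1194 = 3212
Since 3212 > 2388, 2388 is abundant.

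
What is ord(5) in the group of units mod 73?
72

73 is prime, so ord(5) divides φ(73) = 72.
Divisors of 72: 1, 2, 3, 4, 6, 8, 9, 12, 18, 24, 36, 72.
Repeated squaring: 5^1 ≡ 5, 5^2 ≡ 25, 5^4 ≡ 41, 5^8 ≡ 2, 5^16 ≡ 4, 5^32 ≡ 16, 5^64 ≡ 37 (mod 73).
Test 5^d mod 73 for each divisor d in increasing order:
5^1 ≡ 5
5^2 ≡ 25
5^3 = 5^2·5^1 ≡ 52
5^4 ≡ 41
5^6 = 5^4·5^2 ≡ 3
5^8 ≡ 2
5^9 = 5^8·5^1 ≡ 10
5^12 = 5^8·5^4 ≡ 9
5^18 = 5^16·5^2 ≡ 27
5^24 = 5^16·5^8 ≡ 8
5^36 = 5^32·5^4 ≡ 72
5^72 = 5^64·5^8 ≡ 1  ← first divisor giving 1
The order is 72.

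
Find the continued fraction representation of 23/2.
[11; 2]

Euclidean algorithm steps:
23 = 11 × 2 + 1
2 = 2 × 1 + 0
Continued fraction: [11; 2]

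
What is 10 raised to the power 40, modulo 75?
25

Repeated squaring. Binary of 40 = 101000.
10^1 ≡ 10 (mod 75); 10^2 ≡ 25 (mod 75); 10^4 ≡ 25 (mod 75); 10^8 ≡ 25 (mod 75); 10^16 ≡ 25 (mod 75); 10^32 ≡ 25 (mod 75)
10^40 = 10^8 × 10^32 ≡ 25 (mod 75)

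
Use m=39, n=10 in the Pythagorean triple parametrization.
(1421, 780, 1621)

Euclid's formula: a = m² - n², b = 2mn, c = m² + n²
m = 39, n = 10
a = 39² - 10² = 1521 - 100 = 1421
b = 2 × 39 × 10 = 780
c = 39² + 10² = 1521 + 100 = 1621
Verification: 1421² + 780² = 2019241 + 608400 = 2627641 = 1621² ✓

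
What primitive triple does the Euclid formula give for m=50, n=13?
(2331, 1300, 2669)

Euclid's formula: a = m² - n², b = 2mn, c = m² + n²
m = 50, n = 13
a = 50² - 13² = 2500 - 169 = 2331
b = 2 × 50 × 13 = 1300
c = 50² + 13² = 2500 + 169 = 2669
Verification: 2331² + 1300² = 5433561 + 1690000 = 7123561 = 2669² ✓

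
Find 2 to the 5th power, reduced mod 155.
32

Repeated squaring. Binary of 5 = 101.
2^1 ≡ 2 (mod 155); 2^2 ≡ 4 (mod 155); 2^4 ≡ 16 (mod 155)
2^5 = 2^1 × 2^4 ≡ 32 (mod 155)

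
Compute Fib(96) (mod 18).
0

Matrix identity: Q^n = [[F_(n+1), F_n], [F_n, F_(n-1)]] with Q = [[1,1],[1,0]].
n = 96 = 1100000₂. Square-and-multiply, entries mod 18:
Q^1 = [[1,1],[1,0]]
Q^3 = (Q^1)²·Q = [[3,2],[2,1]]
Q^6 = (Q^3)² = [[13,8],[8,5]]
Q^12 = (Q^6)² = [[17,0],[0,17]]
Q^24 = (Q^12)² = [[1,0],[0,1]]
Q^48 = (Q^24)² = [[1,0],[0,1]]
Q^96 = (Q^48)² = [[1,0],[0,1]]
F_96 mod 18 = Q^96[0][1] = 0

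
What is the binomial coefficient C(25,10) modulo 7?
5

Using Lucas' theorem:
Write n=25 and k=10 in base 7:
n in base 7: [3, 4]
k in base 7: [1, 3]
C(25,10) mod 7 = ∏ C(n_i, k_i) mod 7
Digit binomials (mod 7): C(3,1) = 3; C(4,3) = 4
Product: 3 × 4 = 12 ≡ 5 (mod 7)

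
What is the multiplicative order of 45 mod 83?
82

83 is prime, so ord(45) divides φ(83) = 82.
Divisors of 82: 1, 2, 41, 82.
Repeated squaring: 45^1 ≡ 45, 45^2 ≡ 33, 45^4 ≡ 10, 45^8 ≡ 17, 45^16 ≡ 40, 45^32 ≡ 23, 45^64 ≡ 31 (mod 83).
Test 45^d mod 83 for each divisor d in increasing order:
45^1 ≡ 45
45^2 ≡ 33
45^41 = 45^32·45^8·45^1 ≡ 82
45^82 = 45^64·45^16·45^2 ≡ 1  ← first divisor giving 1
The order is 82.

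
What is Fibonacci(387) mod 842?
808

Matrix identity: Q^n = [[F_(n+1), F_n], [F_n, F_(n-1)]] with Q = [[1,1],[1,0]].
n = 387 = 110000011₂. Square-and-multiply, entries mod 842:
Q^1 = [[1,1],[1,0]]
Q^3 = (Q^1)²·Q = [[3,2],[2,1]]
Q^6 = (Q^3)² = [[13,8],[8,5]]
Q^12 = (Q^6)² = [[233,144],[144,89]]
Q^24 = (Q^12)² = [[87,58],[58,29]]
Q^48 = (Q^24)² = [[829,834],[834,837]]
Q^96 = (Q^48)² = [[233,144],[144,89]]
Q^193 = (Q^96)²·Q = [[145,87],[87,58]]
Q^387 = (Q^193)²·Q = [[787,808],[808,821]]
F_387 mod 842 = Q^387[0][1] = 808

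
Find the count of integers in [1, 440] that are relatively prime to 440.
160

440 = 2^3 × 5 × 11
φ(n) = n × ∏(1 - 1/p) for each prime p dividing n
φ(440) = 440 × (1 - 1/2) × (1 - 1/5) × (1 - 1/11) = 160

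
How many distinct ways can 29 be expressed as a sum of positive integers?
4565

p(n) counts ways to write n as a sum of positive integers (order ignored).
Euler's pentagonal recurrence: p(k) = p(k-1) + p(k-2) - p(k-5) - p(k-7) + p(k-12) + p(k-15) - ... (offsets j(3j∓1)/2, signs ++--, p(0)=1, p(<0)=0).
DP table for k = 0..28: p(0)=1, p(1)=1, p(2)=2, p(3)=3, p(4)=5, p(5)=7, p(6)=11, p(7)=15, p(8)=22, p(9)=30, p(10)=42, p(11)=56, p(12)=77, p(13)=101, p(14)=135, p(15)=176, p(16)=231, p(17)=297, p(18)=385, p(19)=490, p(20)=627, p(21)=792, p(22)=1002, p(23)=1255, p(24)=1575, p(25)=1958, p(26)=2436, p(27)=3010, p(28)=3718.
Final step: p(29) = p(28) + p(27) - p(24) - p(22) + p(17) + p(14) - p(7) - p(3)
= 3718 + 3010 - 1575 - 1002 + 297 + 135 - 15 - 3
= 4565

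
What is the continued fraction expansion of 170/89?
[1; 1, 10, 8]

Euclidean algorithm steps:
170 = 1 × 89 + 81
89 = 1 × 81 + 8
81 = 10 × 8 + 1
8 = 8 × 1 + 0
Continued fraction: [1; 1, 10, 8]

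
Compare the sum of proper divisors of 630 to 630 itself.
abundant

Proper divisors of 630: sum = 1 + 2 + 3 + 5 + 6 + 7 + 9 + 10 + ... + 105 + 126 + 210 + 315 (23 divisors) = 1242
Since 1242 > 630, 630 is abundant.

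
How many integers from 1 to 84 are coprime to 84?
24

84 = 2^2 × 3 × 7
φ(n) = n × ∏(1 - 1/p) for each prime p dividing n
φ(84) = 84 × (1 - 1/2) × (1 - 1/3) × (1 - 1/7) = 24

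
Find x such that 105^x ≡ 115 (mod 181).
127

Baby-step giant-step with step n = ⌈√181⌉ = 14.
Baby steps 105^j mod 181 (j:value) for j=0..13: 0:1, 1:105, 2:165, 3:130, 4:75, 5:92, 6:67, 7:157, 8:14, 9:22, 10:138, 11:10, 12:145, 13:21.
Giant-step multiplier: 105^(-14) ≡ 105^(180-14) = 105^166 ≡ 11 (mod 181).
Giant steps γ_i = 115·11^i mod 181: γ_0=115, γ_1=179, γ_2=159, γ_3=120, γ_4=53, γ_5=40, γ_6=78, γ_7=134, γ_8=26, γ_9=105 (in table at j=1).
x = i·n + j = 9·14 + 1 = 127.
Check: 105^127 ≡ 115 (mod 181).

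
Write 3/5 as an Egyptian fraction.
1/2 + 1/10

Greedy algorithm:
3/5: ceiling(5/3) = 2, use 1/2
1/10: ceiling(10/1) = 10, use 1/10
Result: 3/5 = 1/2 + 1/10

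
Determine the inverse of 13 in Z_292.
45

gcd(13, 292) = 1, so the inverse exists.
Extended Euclidean algorithm on (292, 13):
292 = 22 × 13 + 6  ⟹  6 = (1)·292 + (-22)·13
13 = 2 × 6 + 1  ⟹  1 = (-2)·292 + (45)·13
So (45)·13 ≡ 1 (mod 292), i.e. 13^(-1) ≡ 45 (mod 292).
Check: 13 × 45 = 585 ≡ 1 (mod 292)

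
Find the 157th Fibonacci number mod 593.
70

Matrix identity: Q^n = [[F_(n+1), F_n], [F_n, F_(n-1)]] with Q = [[1,1],[1,0]].
n = 157 = 10011101₂. Square-and-multiply, entries mod 593:
Q^1 = [[1,1],[1,0]]
Q^2 = (Q^1)² = [[2,1],[1,1]]
Q^4 = (Q^2)² = [[5,3],[3,2]]
Q^9 = (Q^4)²·Q = [[55,34],[34,21]]
Q^19 = (Q^9)²·Q = [[242,30],[30,212]]
Q^39 = (Q^19)²·Q = [[145,164],[164,574]]
Q^78 = (Q^39)² = [[481,502],[502,572]]
Q^157 = (Q^78)²·Q = [[313,70],[70,243]]
F_157 mod 593 = Q^157[0][1] = 70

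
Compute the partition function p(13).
101

p(n) counts ways to write n as a sum of positive integers (order ignored).
Euler's pentagonal recurrence: p(k) = p(k-1) + p(k-2) - p(k-5) - p(k-7) + p(k-12) + p(k-15) - ... (offsets j(3j∓1)/2, signs ++--, p(0)=1, p(<0)=0).
DP table for k = 0..12: p(0)=1, p(1)=1, p(2)=2, p(3)=3, p(4)=5, p(5)=7, p(6)=11, p(7)=15, p(8)=22, p(9)=30, p(10)=42, p(11)=56, p(12)=77.
Final step: p(13) = p(12) + p(11) - p(8) - p(6) + p(1)
= 77 + 56 - 22 - 11 + 1
= 101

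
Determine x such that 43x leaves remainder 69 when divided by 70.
x ≡ 13 (mod 70)

gcd(43, 70) = 1, which divides 69, so solutions exist.
Find 43^(-1) mod 70 by the extended Euclidean algorithm:
70 = 1 × 43 + 27  ⟹  27 = (1)·70 + (-1)·43
43 = 1 × 27 + 16  ⟹  16 = (-1)·70 + (2)·43
27 = 1 × 16 + 11  ⟹  11 = (2)·70 + (-3)·43
16 = 1 × 11 + 5  ⟹  5 = (-3)·70 + (5)·43
11 = 2 × 5 + 1  ⟹  1 = (8)·70 + (-13)·43
So (-13)·43 ≡ 1 (mod 70), i.e. 43^(-1) ≡ -13 ≡ 57 (mod 70).
x ≡ 57 × 69 = 3933 ≡ 13 (mod 70).
Check: 43 × 13 = 559 ≡ 69 (mod 70).
Unique solution: x ≡ 13 (mod 70)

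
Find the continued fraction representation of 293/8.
[36; 1, 1, 1, 2]

Euclidean algorithm steps:
293 = 36 × 8 + 5
8 = 1 × 5 + 3
5 = 1 × 3 + 2
3 = 1 × 2 + 1
2 = 2 × 1 + 0
Continued fraction: [36; 1, 1, 1, 2]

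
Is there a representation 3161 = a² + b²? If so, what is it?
5² + 56² (a=5, b=56)

Factorization: 3161 = 29 × 109
By Fermat: n is sum of two squares iff every prime p ≡ 3 (mod 4) appears to even power.
All primes ≡ 3 (mod 4) appear to even power.
Search a = 0, 1, 2, … for 3161 - a² a perfect square: first hit at a = 5: 3161 - 25 = 3136 = 56².
3161 = 5² + 56² = 25 + 3136 ✓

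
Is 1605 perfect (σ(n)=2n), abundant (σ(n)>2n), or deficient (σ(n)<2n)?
deficient

Proper divisors of 1605: sum = 1 + 3 + 5 + 15 + 107 + 321 + 535 = 987
Since 987 < 1605, 1605 is deficient.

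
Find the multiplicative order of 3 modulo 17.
16

17 is prime, so ord(3) divides φ(17) = 16.
Divisors of 16: 1, 2, 4, 8, 16.
Repeated squaring: 3^1 ≡ 3, 3^2 ≡ 9, 3^4 ≡ 13, 3^8 ≡ 16, 3^16 ≡ 1 (mod 17).
Test 3^d mod 17 for each divisor d in increasing order:
3^1 ≡ 3
3^2 ≡ 9
3^4 ≡ 13
3^8 ≡ 16
3^16 ≡ 1  ← first divisor giving 1
The order is 16.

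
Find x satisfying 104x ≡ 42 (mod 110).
x ≡ 48 (mod 55)

gcd(104, 110) = 2, which divides 42, so solutions exist.
Divide through by 2: 52x ≡ 21 (mod 55).
Find 52^(-1) mod 55 by the extended Euclidean algorithm:
55 = 1 × 52 + 3  ⟹  3 = (1)·55 + (-1)·52
52 = 17 × 3 + 1  ⟹  1 = (-17)·55 + (18)·52
So (18)·52 ≡ 1 (mod 55), i.e. 52^(-1) ≡ 18 (mod 55).
x ≡ 18 × 21 = 378 ≡ 48 (mod 55).
Check: 104 × 48 = 4992 ≡ 42 (mod 110).
x ≡ 48 (mod 55), giving 2 solutions mod 110.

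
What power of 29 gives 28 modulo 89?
75

Baby-step giant-step with step n = ⌈√89⌉ = 10.
Baby steps 29^j mod 89 (j:value) for j=0..9: 0:1, 1:29, 2:40, 3:3, 4:87, 5:31, 6:9, 7:83, 8:4, 9:27.
Giant-step multiplier: 29^(-10) ≡ 29^(88-10) = 29^78 ≡ 84 (mod 89).
Giant steps γ_i = 28·84^i mod 89: γ_0=28, γ_1=38, γ_2=77, γ_3=60, γ_4=56, γ_5=76, γ_6=65, γ_7=31 (in table at j=5).
x = i·n + j = 7·10 + 5 = 75.
Check: 29^75 ≡ 28 (mod 89).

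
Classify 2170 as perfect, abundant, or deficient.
abundant

Proper divisors of 2170: sum = 1 + 2 + 5 + 7 + 10 + 14 + 31 + 35 + 62 + 70 + 155 + 217 + 310 + 434 + 1085 = 2438
Since 2438 > 2170, 2170 is abundant.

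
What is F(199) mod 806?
275

Matrix identity: Q^n = [[F_(n+1), F_n], [F_n, F_(n-1)]] with Q = [[1,1],[1,0]].
n = 199 = 11000111₂. Square-and-multiply, entries mod 806:
Q^1 = [[1,1],[1,0]]
Q^3 = (Q^1)²·Q = [[3,2],[2,1]]
Q^6 = (Q^3)² = [[13,8],[8,5]]
Q^12 = (Q^6)² = [[233,144],[144,89]]
Q^24 = (Q^12)² = [[67,426],[426,447]]
Q^49 = (Q^24)²·Q = [[317,585],[585,538]]
Q^99 = (Q^49)²·Q = [[675,220],[220,455]]
Q^199 = (Q^99)²·Q = [[627,275],[275,352]]
F_199 mod 806 = Q^199[0][1] = 275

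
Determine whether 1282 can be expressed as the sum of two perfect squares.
21² + 29² (a=21, b=29)

Factorization: 1282 = 2 × 641
By Fermat: n is sum of two squares iff every prime p ≡ 3 (mod 4) appears to even power.
All primes ≡ 3 (mod 4) appear to even power.
Search a = 0, 1, 2, … for 1282 - a² a perfect square: first hit at a = 21: 1282 - 441 = 841 = 29².
1282 = 21² + 29² = 441 + 841 ✓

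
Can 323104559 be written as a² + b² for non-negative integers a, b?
Not possible

Factorization: 323104559 = 41 × 199^3
By Fermat: n is sum of two squares iff every prime p ≡ 3 (mod 4) appears to even power.
Prime(s) ≡ 3 (mod 4) with odd exponent: [(199, 3)]
Therefore 323104559 cannot be expressed as a² + b².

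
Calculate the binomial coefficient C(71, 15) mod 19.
0

Using Lucas' theorem:
Write n=71 and k=15 in base 19:
n in base 19: [3, 14]
k in base 19: [0, 15]
C(71,15) mod 19 = ∏ C(n_i, k_i) mod 19
Digit binomials (mod 19): C(3,0) = 1; C(14,15) = 0 (k_i > n_i)
Product: 1 × 0 = 0 ≡ 0 (mod 19)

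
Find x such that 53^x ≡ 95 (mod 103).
45

Baby-step giant-step with step n = ⌈√103⌉ = 11.
Baby steps 53^j mod 103 (j:value) for j=0..10: 0:1, 1:53, 2:28, 3:42, 4:63, 5:43, 6:13, 7:71, 8:55, 9:31, 10:98.
Giant-step multiplier: 53^(-11) ≡ 53^(102-11) = 53^91 ≡ 96 (mod 103).
Giant steps γ_i = 95·96^i mod 103: γ_0=95, γ_1=56, γ_2=20, γ_3=66, γ_4=53 (in table at j=1).
x = i·n + j = 4·11 + 1 = 45.
Check: 53^45 ≡ 95 (mod 103).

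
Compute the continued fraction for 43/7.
[6; 7]

Euclidean algorithm steps:
43 = 6 × 7 + 1
7 = 7 × 1 + 0
Continued fraction: [6; 7]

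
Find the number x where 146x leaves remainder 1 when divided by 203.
146

gcd(146, 203) = 1, so the inverse exists.
Extended Euclidean algorithm on (203, 146):
203 = 1 × 146 + 57  ⟹  57 = (1)·203 + (-1)·146
146 = 2 × 57 + 32  ⟹  32 = (-2)·203 + (3)·146
57 = 1 × 32 + 25  ⟹  25 = (3)·203 + (-4)·146
32 = 1 × 25 + 7  ⟹  7 = (-5)·203 + (7)·146
25 = 3 × 7 + 4  ⟹  4 = (18)·203 + (-25)·146
7 = 1 × 4 + 3  ⟹  3 = (-23)·203 + (32)·146
4 = 1 × 3 + 1  ⟹  1 = (41)·203 + (-57)·146
So (-57)·146 ≡ 1 (mod 203), i.e. 146^(-1) ≡ -57 ≡ 146 (mod 203).
Check: 146 × 146 = 21316 ≡ 1 (mod 203)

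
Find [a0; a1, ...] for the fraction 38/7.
[5; 2, 3]

Euclidean algorithm steps:
38 = 5 × 7 + 3
7 = 2 × 3 + 1
3 = 3 × 1 + 0
Continued fraction: [5; 2, 3]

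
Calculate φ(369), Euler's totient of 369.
240

369 = 3^2 × 41
φ(n) = n × ∏(1 - 1/p) for each prime p dividing n
φ(369) = 369 × (1 - 1/3) × (1 - 1/41) = 240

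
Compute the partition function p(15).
176

p(n) counts ways to write n as a sum of positive integers (order ignored).
Euler's pentagonal recurrence: p(k) = p(k-1) + p(k-2) - p(k-5) - p(k-7) + p(k-12) + p(k-15) - ... (offsets j(3j∓1)/2, signs ++--, p(0)=1, p(<0)=0).
DP table for k = 0..14: p(0)=1, p(1)=1, p(2)=2, p(3)=3, p(4)=5, p(5)=7, p(6)=11, p(7)=15, p(8)=22, p(9)=30, p(10)=42, p(11)=56, p(12)=77, p(13)=101, p(14)=135.
Final step: p(15) = p(14) + p(13) - p(10) - p(8) + p(3) + p(0)
= 135 + 101 - 42 - 22 + 3 + 1
= 176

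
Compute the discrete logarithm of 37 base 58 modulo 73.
40

Baby-step giant-step with step n = ⌈√73⌉ = 9.
Baby steps 58^j mod 73 (j:value) for j=0..8: 0:1, 1:58, 2:6, 3:56, 4:36, 5:44, 6:70, 7:45, 8:55.
Giant-step multiplier: 58^(-9) ≡ 58^(72-9) = 58^63 ≡ 63 (mod 73).
Giant steps γ_i = 37·63^i mod 73: γ_0=37, γ_1=68, γ_2=50, γ_3=11, γ_4=36 (in table at j=4).
x = i·n + j = 4·9 + 4 = 40.
Check: 58^40 ≡ 37 (mod 73).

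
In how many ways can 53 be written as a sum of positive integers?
329931

p(n) counts ways to write n as a sum of positive integers (order ignored).
Euler's pentagonal recurrence: p(k) = p(k-1) + p(k-2) - p(k-5) - p(k-7) + p(k-12) + p(k-15) - ... (offsets j(3j∓1)/2, signs ++--, p(0)=1, p(<0)=0).
DP table for k = 0..52: p(0)=1, p(1)=1, p(2)=2, p(3)=3, p(4)=5, p(5)=7, p(6)=11, p(7)=15, p(8)=22, p(9)=30, p(10)=42, p(11)=56, p(12)=77, p(13)=101, p(14)=135, p(15)=176, p(16)=231, p(17)=297, p(18)=385, p(19)=490, p(20)=627, p(21)=792, p(22)=1002, p(23)=1255, p(24)=1575, p(25)=1958, p(26)=2436, p(27)=3010, p(28)=3718, p(29)=4565, p(30)=5604, p(31)=6842, p(32)=8349, p(33)=10143, p(34)=12310, p(35)=14883, p(36)=17977, p(37)=21637, p(38)=26015, p(39)=31185, p(40)=37338, p(41)=44583, p(42)=53174, p(43)=63261, p(44)=75175, p(45)=89134, p(46)=105558, p(47)=124754, p(48)=147273, p(49)=173525, p(50)=204226, p(51)=239943, p(52)=281589.
Final step: p(53) = p(52) + p(51) - p(48) - p(46) + p(41) + p(38) - p(31) - p(27) + p(18) + p(13) - p(2)
= 281589 + 239943 - 147273 - 105558 + 44583 + 26015 - 6842 - 3010 + 385 + 101 - 2
= 329931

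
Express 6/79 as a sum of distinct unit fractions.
1/14 + 1/222 + 1/61383

Greedy algorithm:
6/79: ceiling(79/6) = 14, use 1/14
5/1106: ceiling(1106/5) = 222, use 1/222
1/61383: ceiling(61383/1) = 61383, use 1/61383
Result: 6/79 = 1/14 + 1/222 + 1/61383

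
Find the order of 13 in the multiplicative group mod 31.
30

31 is prime, so ord(13) divides φ(31) = 30.
Divisors of 30: 1, 2, 3, 5, 6, 10, 15, 30.
Repeated squaring: 13^1 ≡ 13, 13^2 ≡ 14, 13^4 ≡ 10, 13^8 ≡ 7, 13^16 ≡ 18 (mod 31).
Test 13^d mod 31 for each divisor d in increasing order:
13^1 ≡ 13
13^2 ≡ 14
13^3 = 13^2·13^1 ≡ 27
13^5 = 13^4·13^1 ≡ 6
13^6 = 13^4·13^2 ≡ 16
13^10 = 13^8·13^2 ≡ 5
13^15 = 13^8·13^4·13^2·13^1 ≡ 30
13^30 = 13^16·13^8·13^4·13^2 ≡ 1  ← first divisor giving 1
The order is 30.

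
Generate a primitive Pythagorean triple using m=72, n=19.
(4823, 2736, 5545)

Euclid's formula: a = m² - n², b = 2mn, c = m² + n²
m = 72, n = 19
a = 72² - 19² = 5184 - 361 = 4823
b = 2 × 72 × 19 = 2736
c = 72² + 19² = 5184 + 361 = 5545
Verification: 4823² + 2736² = 23261329 + 7485696 = 30747025 = 5545² ✓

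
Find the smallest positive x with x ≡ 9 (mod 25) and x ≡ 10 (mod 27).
334

Using Chinese Remainder Theorem:
M = 25 × 27 = 675
M1 = 27, M2 = 25
y1 = 27^(-1) mod 25 = 13
y2 = 25^(-1) mod 27 = 13
x = (9×27×13 + 10×25×13) mod 675 = 334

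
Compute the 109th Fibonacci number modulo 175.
9

Matrix identity: Q^n = [[F_(n+1), F_n], [F_n, F_(n-1)]] with Q = [[1,1],[1,0]].
n = 109 = 1101101₂. Square-and-multiply, entries mod 175:
Q^1 = [[1,1],[1,0]]
Q^3 = (Q^1)²·Q = [[3,2],[2,1]]
Q^6 = (Q^3)² = [[13,8],[8,5]]
Q^13 = (Q^6)²·Q = [[27,58],[58,144]]
Q^27 = (Q^13)²·Q = [[11,68],[68,118]]
Q^54 = (Q^27)² = [[20,22],[22,173]]
Q^109 = (Q^54)²·Q = [[55,9],[9,46]]
F_109 mod 175 = Q^109[0][1] = 9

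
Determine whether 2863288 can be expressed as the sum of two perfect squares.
Not possible

Factorization: 2863288 = 2^3 × 71^3
By Fermat: n is sum of two squares iff every prime p ≡ 3 (mod 4) appears to even power.
Prime(s) ≡ 3 (mod 4) with odd exponent: [(71, 3)]
Therefore 2863288 cannot be expressed as a² + b².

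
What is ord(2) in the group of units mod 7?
3

7 is prime, so ord(2) divides φ(7) = 6.
Divisors of 6: 1, 2, 3, 6.
Repeated squaring: 2^1 ≡ 2, 2^2 ≡ 4, 2^4 ≡ 2 (mod 7).
Test 2^d mod 7 for each divisor d in increasing order:
2^1 ≡ 2
2^2 ≡ 4
2^3 = 2^2·2^1 ≡ 1  ← first divisor giving 1
The order is 3.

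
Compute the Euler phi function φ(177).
116

177 = 3 × 59
φ(n) = n × ∏(1 - 1/p) for each prime p dividing n
φ(177) = 177 × (1 - 1/3) × (1 - 1/59) = 116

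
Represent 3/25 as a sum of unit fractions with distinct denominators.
1/9 + 1/113 + 1/25425

Greedy algorithm:
3/25: ceiling(25/3) = 9, use 1/9
2/225: ceiling(225/2) = 113, use 1/113
1/25425: ceiling(25425/1) = 25425, use 1/25425
Result: 3/25 = 1/9 + 1/113 + 1/25425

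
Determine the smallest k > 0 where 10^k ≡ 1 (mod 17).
16

17 is prime, so ord(10) divides φ(17) = 16.
Divisors of 16: 1, 2, 4, 8, 16.
Repeated squaring: 10^1 ≡ 10, 10^2 ≡ 15, 10^4 ≡ 4, 10^8 ≡ 16, 10^16 ≡ 1 (mod 17).
Test 10^d mod 17 for each divisor d in increasing order:
10^1 ≡ 10
10^2 ≡ 15
10^4 ≡ 4
10^8 ≡ 16
10^16 ≡ 1  ← first divisor giving 1
The order is 16.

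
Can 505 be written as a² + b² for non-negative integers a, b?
8² + 21² (a=8, b=21)

Factorization: 505 = 5 × 101
By Fermat: n is sum of two squares iff every prime p ≡ 3 (mod 4) appears to even power.
All primes ≡ 3 (mod 4) appear to even power.
Search a = 0, 1, 2, … for 505 - a² a perfect square: first hit at a = 8: 505 - 64 = 441 = 21².
505 = 8² + 21² = 64 + 441 ✓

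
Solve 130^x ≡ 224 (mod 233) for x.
42

Baby-step giant-step with step n = ⌈√233⌉ = 16.
Baby steps 130^j mod 233 (j:value) for j=0..15: 0:1, 1:130, 2:124, 3:43, 4:231, 5:206, 6:218, 7:147, 8:4, 9:54, 10:30, 11:172, 12:225, 13:125, 14:173, 15:122.
Giant-step multiplier: 130^(-16) ≡ 130^(232-16) = 130^216 ≡ 102 (mod 233).
Giant steps γ_i = 224·102^i mod 233: γ_0=224, γ_1=14, γ_2=30 (in table at j=10).
x = i·n + j = 2·16 + 10 = 42.
Check: 130^42 ≡ 224 (mod 233).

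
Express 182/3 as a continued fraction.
[60; 1, 2]

Euclidean algorithm steps:
182 = 60 × 3 + 2
3 = 1 × 2 + 1
2 = 2 × 1 + 0
Continued fraction: [60; 1, 2]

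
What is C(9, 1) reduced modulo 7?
2

Using Lucas' theorem:
Write n=9 and k=1 in base 7:
n in base 7: [1, 2]
k in base 7: [0, 1]
C(9,1) mod 7 = ∏ C(n_i, k_i) mod 7
Digit binomials (mod 7): C(1,0) = 1; C(2,1) = 2
Product: 1 × 2 = 2 ≡ 2 (mod 7)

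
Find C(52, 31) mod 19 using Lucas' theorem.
11

Using Lucas' theorem:
Write n=52 and k=31 in base 19:
n in base 19: [2, 14]
k in base 19: [1, 12]
C(52,31) mod 19 = ∏ C(n_i, k_i) mod 19
Digit binomials (mod 19): C(2,1) = 2; C(14,12) = 91 ≡ 15
Product: 2 × 15 = 30 ≡ 11 (mod 19)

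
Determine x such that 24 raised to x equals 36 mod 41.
34

Baby-step giant-step with step n = ⌈√41⌉ = 7.
Baby steps 24^j mod 41 (j:value) for j=0..6: 0:1, 1:24, 2:2, 3:7, 4:4, 5:14, 6:8.
Giant-step multiplier: 24^(-7) ≡ 24^(40-7) = 24^33 ≡ 22 (mod 41).
Giant steps γ_i = 36·22^i mod 41: γ_0=36, γ_1=13, γ_2=40, γ_3=19, γ_4=8 (in table at j=6).
x = i·n + j = 4·7 + 6 = 34.
Check: 24^34 ≡ 36 (mod 41).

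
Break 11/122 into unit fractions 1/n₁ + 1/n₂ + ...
1/12 + 1/147 + 1/35868

Greedy algorithm:
11/122: ceiling(122/11) = 12, use 1/12
5/732: ceiling(732/5) = 147, use 1/147
1/35868: ceiling(35868/1) = 35868, use 1/35868
Result: 11/122 = 1/12 + 1/147 + 1/35868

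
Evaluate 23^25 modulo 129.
83

Repeated squaring. Binary of 25 = 11001.
23^1 ≡ 23 (mod 129); 23^2 ≡ 13 (mod 129); 23^4 ≡ 40 (mod 129); 23^8 ≡ 52 (mod 129); 23^16 ≡ 124 (mod 129)
23^25 = 23^1 × 23^8 × 23^16 ≡ 83 (mod 129)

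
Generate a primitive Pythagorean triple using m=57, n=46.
(1133, 5244, 5365)

Euclid's formula: a = m² - n², b = 2mn, c = m² + n²
m = 57, n = 46
a = 57² - 46² = 3249 - 2116 = 1133
b = 2 × 57 × 46 = 5244
c = 57² + 46² = 3249 + 2116 = 5365
Verification: 1133² + 5244² = 1283689 + 27499536 = 28783225 = 5365² ✓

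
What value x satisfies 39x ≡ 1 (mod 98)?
93

gcd(39, 98) = 1, so the inverse exists.
Extended Euclidean algorithm on (98, 39):
98 = 2 × 39 + 20  ⟹  20 = (1)·98 + (-2)·39
39 = 1 × 20 + 19  ⟹  19 = (-1)·98 + (3)·39
20 = 1 × 19 + 1  ⟹  1 = (2)·98 + (-5)·39
So (-5)·39 ≡ 1 (mod 98), i.e. 39^(-1) ≡ -5 ≡ 93 (mod 98).
Check: 39 × 93 = 3627 ≡ 1 (mod 98)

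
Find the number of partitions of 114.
952050665

p(n) counts ways to write n as a sum of positive integers (order ignored).
Euler's pentagonal recurrence: p(k) = p(k-1) + p(k-2) - p(k-5) - p(k-7) + p(k-12) + p(k-15) - ... (offsets j(3j∓1)/2, signs ++--, p(0)=1, p(<0)=0).
DP table for k = 0..113: p(0)=1, p(1)=1, p(2)=2, p(3)=3, p(4)=5, p(5)=7, p(6)=11, p(7)=15, p(8)=22, p(9)=30, p(10)=42, p(11)=56, p(12)=77, p(13)=101, p(14)=135, p(15)=176, p(16)=231, p(17)=297, p(18)=385, p(19)=490, p(20)=627, p(21)=792, p(22)=1002, p(23)=1255, p(24)=1575, p(25)=1958, p(26)=2436, p(27)=3010, p(28)=3718, p(29)=4565, p(30)=5604, p(31)=6842, p(32)=8349, p(33)=10143, p(34)=12310, p(35)=14883, p(36)=17977, p(37)=21637, p(38)=26015, p(39)=31185, p(40)=37338, p(41)=44583, p(42)=53174, p(43)=63261, p(44)=75175, p(45)=89134, p(46)=105558, p(47)=124754, p(48)=147273, p(49)=173525, p(50)=204226, p(51)=239943, p(52)=281589, p(53)=329931, p(54)=386155, p(55)=451276, p(56)=526823, p(57)=614154, p(58)=715220, p(59)=831820, p(60)=966467, p(61)=1121505, p(62)=1300156, p(63)=1505499, p(64)=1741630, p(65)=2012558, p(66)=2323520, p(67)=2679689, p(68)=3087735, p(69)=3554345, p(70)=4087968, p(71)=4697205, p(72)=5392783, p(73)=6185689, p(74)=7089500, p(75)=8118264, p(76)=9289091, p(77)=10619863, p(78)=12132164, p(79)=13848650, p(80)=15796476, p(81)=18004327, p(82)=20506255, p(83)=23338469, p(84)=26543660, p(85)=30167357, p(86)=34262962, p(87)=38887673, p(88)=44108109, p(89)=49995925, p(90)=56634173, p(91)=64112359, p(92)=72533807, p(93)=82010177, p(94)=92669720, p(95)=104651419, p(96)=118114304, p(97)=133230930, p(98)=150198136, p(99)=169229875, p(100)=190569292, p(101)=214481126, p(102)=241265379, p(103)=271248950, p(104)=304801365, p(105)=342325709, p(106)=384276336, p(107)=431149389, p(108)=483502844, p(109)=541946240, p(110)=607163746, p(111)=679903203, p(112)=761002156, p(113)=851376628.
Final step: p(114) = p(113) + p(112) - p(109) - p(107) + p(102) + p(99) - p(92) - p(88) + p(79) + p(74) - p(63) - p(57) + p(44) + p(37) - p(22) - p(14)
= 851376628 + 761002156 - 541946240 - 431149389 + 241265379 + 169229875 - 72533807 - 44108109 + 13848650 + 7089500 - 1505499 - 614154 + 75175 + 21637 - 1002 - 135
= 952050665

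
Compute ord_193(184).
8

193 is prime, so ord(184) divides φ(193) = 192.
Divisors of 192: 1, 2, 3, 4, 6, 8, 12, 16, 24, 32, 48, 64, 96, 192.
Repeated squaring: 184^1 ≡ 184, 184^2 ≡ 81, 184^4 ≡ 192, 184^8 ≡ 1, 184^16 ≡ 1, 184^32 ≡ 1, 184^64 ≡ 1, 184^128 ≡ 1 (mod 193).
Test 184^d mod 193 for each divisor d in increasing order:
184^1 ≡ 184
184^2 ≡ 81
184^3 = 184^2·184^1 ≡ 43
184^4 ≡ 192
184^6 = 184^4·184^2 ≡ 112
184^8 ≡ 1  ← first divisor giving 1
The order is 8.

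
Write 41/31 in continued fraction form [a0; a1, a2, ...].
[1; 3, 10]

Euclidean algorithm steps:
41 = 1 × 31 + 10
31 = 3 × 10 + 1
10 = 10 × 1 + 0
Continued fraction: [1; 3, 10]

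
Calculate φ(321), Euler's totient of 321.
212

321 = 3 × 107
φ(n) = n × ∏(1 - 1/p) for each prime p dividing n
φ(321) = 321 × (1 - 1/3) × (1 - 1/107) = 212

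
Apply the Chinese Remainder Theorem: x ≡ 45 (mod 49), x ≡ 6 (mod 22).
94

Using Chinese Remainder Theorem:
M = 49 × 22 = 1078
M1 = 22, M2 = 49
y1 = 22^(-1) mod 49 = 29
y2 = 49^(-1) mod 22 = 9
x = (45×22×29 + 6×49×9) mod 1078 = 94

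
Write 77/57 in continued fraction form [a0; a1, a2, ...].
[1; 2, 1, 5, 1, 2]

Euclidean algorithm steps:
77 = 1 × 57 + 20
57 = 2 × 20 + 17
20 = 1 × 17 + 3
17 = 5 × 3 + 2
3 = 1 × 2 + 1
2 = 2 × 1 + 0
Continued fraction: [1; 2, 1, 5, 1, 2]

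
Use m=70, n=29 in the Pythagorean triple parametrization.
(4059, 4060, 5741)

Euclid's formula: a = m² - n², b = 2mn, c = m² + n²
m = 70, n = 29
a = 70² - 29² = 4900 - 841 = 4059
b = 2 × 70 × 29 = 4060
c = 70² + 29² = 4900 + 841 = 5741
Verification: 4059² + 4060² = 16475481 + 16483600 = 32959081 = 5741² ✓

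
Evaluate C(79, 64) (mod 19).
0

Using Lucas' theorem:
Write n=79 and k=64 in base 19:
n in base 19: [4, 3]
k in base 19: [3, 7]
C(79,64) mod 19 = ∏ C(n_i, k_i) mod 19
Digit binomials (mod 19): C(4,3) = 4; C(3,7) = 0 (k_i > n_i)
Product: 4 × 0 = 0 ≡ 0 (mod 19)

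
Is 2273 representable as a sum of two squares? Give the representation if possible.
8² + 47² (a=8, b=47)

Factorization: 2273 = 2273
By Fermat: n is sum of two squares iff every prime p ≡ 3 (mod 4) appears to even power.
All primes ≡ 3 (mod 4) appear to even power.
Search a = 0, 1, 2, … for 2273 - a² a perfect square: first hit at a = 8: 2273 - 64 = 2209 = 47².
2273 = 8² + 47² = 64 + 2209 ✓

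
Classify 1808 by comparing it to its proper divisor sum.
deficient

Proper divisors of 1808: sum = 1 + 2 + 4 + 8 + 16 + 113 + 226 + 452 + 904 = 1726
Since 1726 < 1808, 1808 is deficient.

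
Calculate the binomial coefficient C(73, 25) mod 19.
8

Using Lucas' theorem:
Write n=73 and k=25 in base 19:
n in base 19: [3, 16]
k in base 19: [1, 6]
C(73,25) mod 19 = ∏ C(n_i, k_i) mod 19
Digit binomials (mod 19): C(3,1) = 3; C(16,6) = 8008 ≡ 9
Product: 3 × 9 = 27 ≡ 8 (mod 19)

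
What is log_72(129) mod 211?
117

Baby-step giant-step with step n = ⌈√211⌉ = 15.
Baby steps 72^j mod 211 (j:value) for j=0..14: 0:1, 1:72, 2:120, 3:200, 4:52, 5:157, 6:121, 7:61, 8:172, 9:146, 10:173, 11:7, 12:82, 13:207, 14:134.
Giant-step multiplier: 72^(-15) ≡ 72^(210-15) = 72^195 ≡ 40 (mod 211).
Giant steps γ_i = 129·40^i mod 211: γ_0=129, γ_1=96, γ_2=42, γ_3=203, γ_4=102, γ_5=71, γ_6=97, γ_7=82 (in table at j=12).
x = i·n + j = 7·15 + 12 = 117.
Check: 72^117 ≡ 129 (mod 211).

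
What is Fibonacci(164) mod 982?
265

Matrix identity: Q^n = [[F_(n+1), F_n], [F_n, F_(n-1)]] with Q = [[1,1],[1,0]].
n = 164 = 10100100₂. Square-and-multiply, entries mod 982:
Q^1 = [[1,1],[1,0]]
Q^2 = (Q^1)² = [[2,1],[1,1]]
Q^5 = (Q^2)²·Q = [[8,5],[5,3]]
Q^10 = (Q^5)² = [[89,55],[55,34]]
Q^20 = (Q^10)² = [[144,873],[873,253]]
Q^41 = (Q^20)²·Q = [[146,211],[211,917]]
Q^82 = (Q^41)² = [[43,397],[397,628]]
Q^164 = (Q^82)² = [[374,265],[265,109]]
F_164 mod 982 = Q^164[0][1] = 265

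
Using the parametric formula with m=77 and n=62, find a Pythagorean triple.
(2085, 9548, 9773)

Euclid's formula: a = m² - n², b = 2mn, c = m² + n²
m = 77, n = 62
a = 77² - 62² = 5929 - 3844 = 2085
b = 2 × 77 × 62 = 9548
c = 77² + 62² = 5929 + 3844 = 9773
Verification: 2085² + 9548² = 4347225 + 91164304 = 95511529 = 9773² ✓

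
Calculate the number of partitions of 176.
476715857290

p(n) counts ways to write n as a sum of positive integers (order ignored).
Euler's pentagonal recurrence: p(k) = p(k-1) + p(k-2) - p(k-5) - p(k-7) + p(k-12) + p(k-15) - ... (offsets j(3j∓1)/2, signs ++--, p(0)=1, p(<0)=0).
DP table for k = 0..175: p(0)=1, p(1)=1, p(2)=2, p(3)=3, p(4)=5, p(5)=7, p(6)=11, p(7)=15, p(8)=22, p(9)=30, p(10)=42, p(11)=56, p(12)=77, p(13)=101, p(14)=135, p(15)=176, p(16)=231, p(17)=297, p(18)=385, p(19)=490, p(20)=627, p(21)=792, p(22)=1002, p(23)=1255, p(24)=1575, p(25)=1958, p(26)=2436, p(27)=3010, p(28)=3718, p(29)=4565, p(30)=5604, p(31)=6842, p(32)=8349, p(33)=10143, p(34)=12310, p(35)=14883, p(36)=17977, p(37)=21637, p(38)=26015, p(39)=31185, p(40)=37338, p(41)=44583, p(42)=53174, p(43)=63261, p(44)=75175, p(45)=89134, p(46)=105558, p(47)=124754, p(48)=147273, p(49)=173525, p(50)=204226, p(51)=239943, p(52)=281589, p(53)=329931, p(54)=386155, p(55)=451276, p(56)=526823, p(57)=614154, p(58)=715220, p(59)=831820, p(60)=966467, p(61)=1121505, p(62)=1300156, p(63)=1505499, p(64)=1741630, p(65)=2012558, p(66)=2323520, p(67)=2679689, p(68)=3087735, p(69)=3554345, p(70)=4087968, p(71)=4697205, p(72)=5392783, p(73)=6185689, p(74)=7089500, p(75)=8118264, p(76)=9289091, p(77)=10619863, p(78)=12132164, p(79)=13848650, p(80)=15796476, p(81)=18004327, p(82)=20506255, p(83)=23338469, p(84)=26543660, p(85)=30167357, p(86)=34262962, p(87)=38887673, p(88)=44108109, p(89)=49995925, p(90)=56634173, p(91)=64112359, p(92)=72533807, p(93)=82010177, p(94)=92669720, p(95)=104651419, p(96)=118114304, p(97)=133230930, p(98)=150198136, p(99)=169229875, p(100)=190569292, p(101)=214481126, p(102)=241265379, p(103)=271248950, p(104)=304801365, p(105)=342325709, p(106)=384276336, p(107)=431149389, p(108)=483502844, p(109)=541946240, p(110)=607163746, p(111)=679903203, p(112)=761002156, p(113)=851376628, p(114)=952050665, p(115)=1064144451, p(116)=1188908248, p(117)=1327710076, p(118)=1482074143, p(119)=1653668665, p(120)=1844349560, p(121)=2056148051, p(122)=2291320912, p(123)=2552338241, p(124)=2841940500, p(125)=3163127352, p(126)=3519222692, p(127)=3913864295, p(128)=4351078600, p(129)=4835271870, p(130)=5371315400, p(131)=5964539504, p(132)=6620830889, p(133)=7346629512, p(134)=8149040695, p(135)=9035836076, p(136)=10015581680, p(137)=11097645016, p(138)=12292341831, p(139)=13610949895, p(140)=15065878135, p(141)=16670689208, p(142)=18440293320, p(143)=20390982757, p(144)=22540654445, p(145)=24908858009, p(146)=27517052599, p(147)=30388671978, p(148)=33549419497, p(149)=37027355200, p(150)=40853235313, p(151)=45060624582, p(152)=49686288421, p(153)=54770336324, p(154)=60356673280, p(155)=66493182097, p(156)=73232243759, p(157)=80630964769, p(158)=88751778802, p(159)=97662728555, p(160)=107438159466, p(161)=118159068427, p(162)=129913904637, p(163)=142798995930, p(164)=156919475295, p(165)=172389800255, p(166)=189334822579, p(167)=207890420102, p(168)=228204732751, p(169)=250438925115, p(170)=274768617130, p(171)=301384802048, p(172)=330495499613, p(173)=362326859895, p(174)=397125074750, p(175)=435157697830.
Final step: p(176) = p(175) + p(174) - p(171) - p(169) + p(164) + p(161) - p(154) - p(150) + p(141) + p(136) - p(125) - p(119) + p(106) + p(99) - p(84) - p(76) + p(59) + p(50) - p(31) - p(21) + p(0)
= 435157697830 + 397125074750 - 301384802048 - 250438925115 + 156919475295 + 118159068427 - 60356673280 - 40853235313 + 16670689208 + 10015581680 - 3163127352 - 1653668665 + 384276336 + 169229875 - 26543660 - 9289091 + 831820 + 204226 - 6842 - 792 + 1
= 476715857290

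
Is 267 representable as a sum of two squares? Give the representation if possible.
Not possible

Factorization: 267 = 3 × 89
By Fermat: n is sum of two squares iff every prime p ≡ 3 (mod 4) appears to even power.
Prime(s) ≡ 3 (mod 4) with odd exponent: [(3, 1)]
Therefore 267 cannot be expressed as a² + b².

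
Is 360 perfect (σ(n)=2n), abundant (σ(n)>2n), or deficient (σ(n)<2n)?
abundant

Proper divisors of 360: sum = 1 + 2 + 3 + 4 + 5 + 6 + 8 + 9 + ... + 72 + 90 + 120 + 180 (23 divisors) = 810
Since 810 > 360, 360 is abundant.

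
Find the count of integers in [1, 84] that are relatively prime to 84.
24

84 = 2^2 × 3 × 7
φ(n) = n × ∏(1 - 1/p) for each prime p dividing n
φ(84) = 84 × (1 - 1/2) × (1 - 1/3) × (1 - 1/7) = 24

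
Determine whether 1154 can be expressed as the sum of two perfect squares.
23² + 25² (a=23, b=25)

Factorization: 1154 = 2 × 577
By Fermat: n is sum of two squares iff every prime p ≡ 3 (mod 4) appears to even power.
All primes ≡ 3 (mod 4) appear to even power.
Search a = 0, 1, 2, … for 1154 - a² a perfect square: first hit at a = 23: 1154 - 529 = 625 = 25².
1154 = 23² + 25² = 529 + 625 ✓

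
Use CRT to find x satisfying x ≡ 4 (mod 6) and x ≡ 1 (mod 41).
124

Using Chinese Remainder Theorem:
M = 6 × 41 = 246
M1 = 41, M2 = 6
y1 = 41^(-1) mod 6 = 5
y2 = 6^(-1) mod 41 = 7
x = (4×41×5 + 1×6×7) mod 246 = 124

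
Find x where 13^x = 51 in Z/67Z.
61

Baby-step giant-step with step n = ⌈√67⌉ = 9.
Baby steps 13^j mod 67 (j:value) for j=0..8: 0:1, 1:13, 2:35, 3:53, 4:19, 5:46, 6:62, 7:2, 8:26.
Giant-step multiplier: 13^(-9) ≡ 13^(66-9) = 13^57 ≡ 45 (mod 67).
Giant steps γ_i = 51·45^i mod 67: γ_0=51, γ_1=17, γ_2=28, γ_3=54, γ_4=18, γ_5=6, γ_6=2 (in table at j=7).
x = i·n + j = 6·9 + 7 = 61.
Check: 13^61 ≡ 51 (mod 67).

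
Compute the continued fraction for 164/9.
[18; 4, 2]

Euclidean algorithm steps:
164 = 18 × 9 + 2
9 = 4 × 2 + 1
2 = 2 × 1 + 0
Continued fraction: [18; 4, 2]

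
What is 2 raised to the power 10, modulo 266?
226

Repeated squaring. Binary of 10 = 1010.
2^1 ≡ 2 (mod 266); 2^2 ≡ 4 (mod 266); 2^4 ≡ 16 (mod 266); 2^8 ≡ 256 (mod 266)
2^10 = 2^2 × 2^8 ≡ 226 (mod 266)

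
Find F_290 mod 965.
660

Matrix identity: Q^n = [[F_(n+1), F_n], [F_n, F_(n-1)]] with Q = [[1,1],[1,0]].
n = 290 = 100100010₂. Square-and-multiply, entries mod 965:
Q^1 = [[1,1],[1,0]]
Q^2 = (Q^1)² = [[2,1],[1,1]]
Q^4 = (Q^2)² = [[5,3],[3,2]]
Q^9 = (Q^4)²·Q = [[55,34],[34,21]]
Q^18 = (Q^9)² = [[321,654],[654,632]]
Q^36 = (Q^18)² = [[7,837],[837,135]]
Q^72 = (Q^36)² = [[28,159],[159,834]]
Q^145 = (Q^72)²·Q = [[38,10],[10,28]]
Q^290 = (Q^145)² = [[579,660],[660,884]]
F_290 mod 965 = Q^290[0][1] = 660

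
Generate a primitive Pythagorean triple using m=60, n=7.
(3551, 840, 3649)

Euclid's formula: a = m² - n², b = 2mn, c = m² + n²
m = 60, n = 7
a = 60² - 7² = 3600 - 49 = 3551
b = 2 × 60 × 7 = 840
c = 60² + 7² = 3600 + 49 = 3649
Verification: 3551² + 840² = 12609601 + 705600 = 13315201 = 3649² ✓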